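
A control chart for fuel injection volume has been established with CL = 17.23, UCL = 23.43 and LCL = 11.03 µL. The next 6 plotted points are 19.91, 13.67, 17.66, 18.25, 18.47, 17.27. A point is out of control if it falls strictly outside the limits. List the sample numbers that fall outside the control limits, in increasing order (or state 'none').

All 6 points lie within [11.03, 23.43].

none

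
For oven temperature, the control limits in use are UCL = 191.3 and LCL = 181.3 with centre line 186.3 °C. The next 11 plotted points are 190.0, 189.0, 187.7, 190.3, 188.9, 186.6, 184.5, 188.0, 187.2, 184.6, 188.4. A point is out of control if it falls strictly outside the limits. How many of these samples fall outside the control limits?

0

All 11 points lie within [181.3, 191.3].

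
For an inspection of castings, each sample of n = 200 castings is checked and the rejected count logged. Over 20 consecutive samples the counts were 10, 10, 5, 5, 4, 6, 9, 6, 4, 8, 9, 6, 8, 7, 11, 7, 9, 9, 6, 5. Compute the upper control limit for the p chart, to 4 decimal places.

0.0755

p̄ = Σdᵢ / (k·n) = 144 / (20 × 200) = 0.03600
UCL = p̄ + 3·√(p̄(1−p̄)/n) = 0.03600 + 3 × √(0.03600×0.96400/200) = 0.03600 + 3 × 0.01317 = 0.07552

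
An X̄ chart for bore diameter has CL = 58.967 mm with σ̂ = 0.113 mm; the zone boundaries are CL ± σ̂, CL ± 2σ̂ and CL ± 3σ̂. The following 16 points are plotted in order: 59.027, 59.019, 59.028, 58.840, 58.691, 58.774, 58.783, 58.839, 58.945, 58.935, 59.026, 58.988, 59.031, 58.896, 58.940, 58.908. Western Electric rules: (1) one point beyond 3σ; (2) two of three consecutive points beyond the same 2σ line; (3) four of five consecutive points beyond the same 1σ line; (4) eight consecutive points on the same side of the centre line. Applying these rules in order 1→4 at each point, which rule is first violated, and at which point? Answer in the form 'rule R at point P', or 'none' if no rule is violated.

rule 3 at point 7

Zone of each point (C = within 1σ̂, B = 1σ̂–2σ̂, A = 2σ̂–3σ̂, * = beyond 3σ̂; sign = side of CL): 1:+C, 2:+C, 3:+C, 4:-B, 5:-A, 6:-B, 7:-B, 8:-B, 9:-C, 10:-C, 11:+C, 12:+C, 13:+C, 14:-C, 15:-C, 16:-C
Rule 3 (four of five consecutive points beyond the same 1σ limit) is satisfied at point 7.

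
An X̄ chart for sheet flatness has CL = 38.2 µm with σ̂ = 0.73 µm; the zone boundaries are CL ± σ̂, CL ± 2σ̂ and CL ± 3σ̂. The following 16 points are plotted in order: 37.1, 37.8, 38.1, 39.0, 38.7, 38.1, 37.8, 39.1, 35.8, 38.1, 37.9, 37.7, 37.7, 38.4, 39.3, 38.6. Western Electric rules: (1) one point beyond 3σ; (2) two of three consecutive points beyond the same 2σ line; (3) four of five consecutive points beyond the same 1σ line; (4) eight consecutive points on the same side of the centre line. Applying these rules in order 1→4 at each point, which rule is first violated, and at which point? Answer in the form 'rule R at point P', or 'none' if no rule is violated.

Zone of each point (C = within 1σ̂, B = 1σ̂–2σ̂, A = 2σ̂–3σ̂, * = beyond 3σ̂; sign = side of CL): 1:-B, 2:-C, 3:-C, 4:+B, 5:+C, 6:-C, 7:-C, 8:+B, 9:-*, 10:-C, 11:-C, 12:-C, 13:-C, 14:+C, 15:+B, 16:+C
Rule 1 (one point beyond the 3σ limits) is satisfied at point 9.

rule 1 at point 9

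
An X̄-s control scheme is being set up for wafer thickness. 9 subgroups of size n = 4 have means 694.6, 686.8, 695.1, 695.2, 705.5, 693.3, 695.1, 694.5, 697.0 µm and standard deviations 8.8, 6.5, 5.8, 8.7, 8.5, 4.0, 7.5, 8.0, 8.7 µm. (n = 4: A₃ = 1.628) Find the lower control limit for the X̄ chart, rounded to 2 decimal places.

X̄̄ = (694.6 + 686.8 + 695.1 + 695.2 + 705.5 + 693.3 + 695.1 + 694.5 + 697.0) / 9 = 695.2333
s̄ = (8.8 + 6.5 + 5.8 + 8.7 + 8.5 + 4.0 + 7.5 + 8.0 + 8.7) / 9 = 7.3889
LCL = X̄̄ − A₃·s̄ = 695.2333 − 1.628 × 7.3889 = 683.2042

683.20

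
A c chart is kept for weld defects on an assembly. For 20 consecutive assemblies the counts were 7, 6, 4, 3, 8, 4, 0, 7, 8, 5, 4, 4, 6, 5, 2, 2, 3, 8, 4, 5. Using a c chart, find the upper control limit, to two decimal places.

11.29

c̄ = (7 + 6 + 4 + 3 + 8 + 4 + 0 + 7 + 8 + 5 + 4 + 4 + 6 + 5 + 2 + 2 + 3 + 8 + 4 + 5) / 20 = 95 / 20 = 4.7500
UCL = c̄ + 3√c̄ = 4.7500 + 3 × √4.7500 = 4.7500 + 3 × 2.1794 = 11.2883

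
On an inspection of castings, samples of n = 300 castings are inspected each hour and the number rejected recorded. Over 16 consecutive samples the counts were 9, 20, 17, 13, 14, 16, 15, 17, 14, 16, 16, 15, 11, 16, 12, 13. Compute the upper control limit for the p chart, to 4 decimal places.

0.0860

p̄ = Σdᵢ / (k·n) = 234 / (16 × 300) = 0.04875
UCL = p̄ + 3·√(p̄(1−p̄)/n) = 0.04875 + 3 × √(0.04875×0.95125/300) = 0.04875 + 3 × 0.01243 = 0.08605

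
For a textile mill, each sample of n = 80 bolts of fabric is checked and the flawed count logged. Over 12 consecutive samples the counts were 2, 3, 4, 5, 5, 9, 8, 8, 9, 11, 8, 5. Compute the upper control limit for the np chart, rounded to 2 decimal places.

p̄ = Σdᵢ / (k·n) = 77 / (12 × 80) = 0.08021
UCL = np̄ + 3·√(np̄(1−p̄)) = 6.4167 + 3 × √(6.4167×0.91979) = 6.4167 + 3 × 2.4294 = 13.7049

13.70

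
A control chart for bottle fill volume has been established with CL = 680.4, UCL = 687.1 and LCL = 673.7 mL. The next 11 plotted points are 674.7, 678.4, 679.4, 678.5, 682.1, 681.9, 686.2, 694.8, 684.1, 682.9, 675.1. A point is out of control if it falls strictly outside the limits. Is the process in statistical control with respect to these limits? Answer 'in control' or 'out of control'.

out of control

Compare each point to [673.7, 687.1]: sample 8 = 694.8 > UCL.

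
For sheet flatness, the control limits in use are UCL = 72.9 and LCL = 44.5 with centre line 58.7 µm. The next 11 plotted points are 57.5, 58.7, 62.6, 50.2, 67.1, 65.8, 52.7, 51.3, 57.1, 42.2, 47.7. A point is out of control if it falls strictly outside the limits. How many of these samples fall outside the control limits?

Compare each point to [44.5, 72.9]: sample 10 = 42.2 < LCL.

1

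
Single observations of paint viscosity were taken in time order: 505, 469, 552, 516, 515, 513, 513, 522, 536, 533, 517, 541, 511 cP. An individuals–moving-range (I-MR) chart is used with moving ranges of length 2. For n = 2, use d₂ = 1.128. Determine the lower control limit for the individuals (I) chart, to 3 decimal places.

462.398

X̄ = (505 + 469 + 552 + 516 + 515 + 513 + 513 + 522 + 536 + 533 + 517 + 541 + 511) / 13 = 518.6923
Moving ranges: 36, 83, 36, 1, 2, 0, 9, 14, 3, 16, 24, 30; M̄R̄ = 254.0000 / 12 = 21.1667
LCL = X̄ − 3·M̄R̄/d₂ = 518.6923 − 3 × 21.1667 / 1.128 = 462.3980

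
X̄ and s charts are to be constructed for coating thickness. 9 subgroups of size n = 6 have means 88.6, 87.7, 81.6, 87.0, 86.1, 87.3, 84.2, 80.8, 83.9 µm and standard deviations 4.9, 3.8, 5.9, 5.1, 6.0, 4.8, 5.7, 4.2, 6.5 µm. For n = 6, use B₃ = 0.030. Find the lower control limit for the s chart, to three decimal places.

0.156

s̄ = (4.9 + 3.8 + 5.9 + 5.1 + 6.0 + 4.8 + 5.7 + 4.2 + 6.5) / 9 = 5.2111
LCL_s = B₃·s̄ = 0.030 × 5.2111 = 0.1563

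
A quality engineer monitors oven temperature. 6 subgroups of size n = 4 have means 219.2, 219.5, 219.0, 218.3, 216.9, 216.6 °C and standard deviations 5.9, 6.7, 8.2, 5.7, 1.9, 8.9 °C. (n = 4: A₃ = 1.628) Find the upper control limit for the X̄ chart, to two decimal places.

228.37

X̄̄ = (219.2 + 219.5 + 219.0 + 218.3 + 216.9 + 216.6) / 6 = 218.2500
s̄ = (5.9 + 6.7 + 8.2 + 5.7 + 1.9 + 8.9) / 6 = 6.2167
UCL = X̄̄ + A₃·s̄ = 218.2500 + 1.628 × 6.2167 = 228.3707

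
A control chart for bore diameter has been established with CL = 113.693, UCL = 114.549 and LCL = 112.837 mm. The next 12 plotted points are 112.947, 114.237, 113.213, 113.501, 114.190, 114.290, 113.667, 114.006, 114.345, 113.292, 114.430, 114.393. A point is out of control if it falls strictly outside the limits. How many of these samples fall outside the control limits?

0

All 12 points lie within [112.837, 114.549].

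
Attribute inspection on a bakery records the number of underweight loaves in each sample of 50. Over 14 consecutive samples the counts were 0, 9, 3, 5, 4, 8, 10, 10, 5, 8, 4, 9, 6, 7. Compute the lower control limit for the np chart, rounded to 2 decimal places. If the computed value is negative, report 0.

0.00

p̄ = Σdᵢ / (k·n) = 88 / (14 × 50) = 0.12571
LCL = np̄ − 3·√(np̄(1−p̄)) = 6.2857 − 3 × 2.3443 = -0.7470 → 0 (negative, so LCL = 0)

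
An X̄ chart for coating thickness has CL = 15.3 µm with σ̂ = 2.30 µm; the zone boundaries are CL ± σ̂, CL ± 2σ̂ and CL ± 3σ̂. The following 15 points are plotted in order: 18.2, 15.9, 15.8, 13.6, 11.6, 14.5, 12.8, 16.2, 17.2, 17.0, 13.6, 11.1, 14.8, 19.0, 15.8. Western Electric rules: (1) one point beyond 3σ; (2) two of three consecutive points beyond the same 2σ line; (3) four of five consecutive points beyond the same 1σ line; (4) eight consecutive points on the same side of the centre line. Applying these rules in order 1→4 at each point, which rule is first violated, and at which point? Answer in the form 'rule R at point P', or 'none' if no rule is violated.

Zone of each point (C = within 1σ̂, B = 1σ̂–2σ̂, A = 2σ̂–3σ̂, * = beyond 3σ̂; sign = side of CL): 1:+B, 2:+C, 3:+C, 4:-C, 5:-B, 6:-C, 7:-B, 8:+C, 9:+C, 10:+C, 11:-C, 12:-B, 13:-C, 14:+B, 15:+C
No rule fires across all 15 points.

none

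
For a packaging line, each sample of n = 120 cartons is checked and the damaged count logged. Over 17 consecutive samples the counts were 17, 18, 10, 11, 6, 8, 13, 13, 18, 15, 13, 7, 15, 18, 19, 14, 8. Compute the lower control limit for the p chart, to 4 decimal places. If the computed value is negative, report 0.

p̄ = Σdᵢ / (k·n) = 223 / (17 × 120) = 0.10931
LCL = p̄ − 3·√(p̄(1−p̄)/n) = 0.10931 − 3 × 0.02848 = 0.02386

0.0239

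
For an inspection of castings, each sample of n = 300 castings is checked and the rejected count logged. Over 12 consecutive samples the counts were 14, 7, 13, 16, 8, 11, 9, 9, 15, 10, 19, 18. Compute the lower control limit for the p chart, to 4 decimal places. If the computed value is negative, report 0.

0.0069

p̄ = Σdᵢ / (k·n) = 149 / (12 × 300) = 0.04139
LCL = p̄ − 3·√(p̄(1−p̄)/n) = 0.04139 − 3 × 0.01150 = 0.00689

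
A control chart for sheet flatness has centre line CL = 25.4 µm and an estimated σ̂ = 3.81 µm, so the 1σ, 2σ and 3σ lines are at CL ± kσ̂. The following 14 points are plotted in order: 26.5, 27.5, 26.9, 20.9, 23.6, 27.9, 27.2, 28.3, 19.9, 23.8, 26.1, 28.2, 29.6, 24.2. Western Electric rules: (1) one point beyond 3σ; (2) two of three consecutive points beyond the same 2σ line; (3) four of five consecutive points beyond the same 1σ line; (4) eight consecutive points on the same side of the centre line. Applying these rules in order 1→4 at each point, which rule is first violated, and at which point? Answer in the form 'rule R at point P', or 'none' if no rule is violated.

none

Zone of each point (C = within 1σ̂, B = 1σ̂–2σ̂, A = 2σ̂–3σ̂, * = beyond 3σ̂; sign = side of CL): 1:+C, 2:+C, 3:+C, 4:-B, 5:-C, 6:+C, 7:+C, 8:+C, 9:-B, 10:-C, 11:+C, 12:+C, 13:+B, 14:-C
No rule fires across all 14 points.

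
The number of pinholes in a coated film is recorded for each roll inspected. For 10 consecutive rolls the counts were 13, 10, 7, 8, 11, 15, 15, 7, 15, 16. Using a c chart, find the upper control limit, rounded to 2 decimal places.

c̄ = (13 + 10 + 7 + 8 + 11 + 15 + 15 + 7 + 15 + 16) / 10 = 117 / 10 = 11.7000
UCL = c̄ + 3√c̄ = 11.7000 + 3 × √11.7000 = 11.7000 + 3 × 3.4205 = 21.9616

21.96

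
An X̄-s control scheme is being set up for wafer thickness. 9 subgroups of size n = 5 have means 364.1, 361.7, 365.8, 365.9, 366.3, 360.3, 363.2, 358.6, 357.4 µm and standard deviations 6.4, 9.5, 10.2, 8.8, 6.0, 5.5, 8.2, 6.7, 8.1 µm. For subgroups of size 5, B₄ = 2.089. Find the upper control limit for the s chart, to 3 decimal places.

s̄ = (6.4 + 9.5 + 10.2 + 8.8 + 6.0 + 5.5 + 8.2 + 6.7 + 8.1) / 9 = 7.7111
UCL_s = B₄·s̄ = 2.089 × 7.7111 = 16.1085

16.109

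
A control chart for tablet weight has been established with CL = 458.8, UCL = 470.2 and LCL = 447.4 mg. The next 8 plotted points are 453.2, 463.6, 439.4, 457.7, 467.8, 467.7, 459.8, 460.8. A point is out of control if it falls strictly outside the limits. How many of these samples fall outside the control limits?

1

Compare each point to [447.4, 470.2]: sample 3 = 439.4 < LCL.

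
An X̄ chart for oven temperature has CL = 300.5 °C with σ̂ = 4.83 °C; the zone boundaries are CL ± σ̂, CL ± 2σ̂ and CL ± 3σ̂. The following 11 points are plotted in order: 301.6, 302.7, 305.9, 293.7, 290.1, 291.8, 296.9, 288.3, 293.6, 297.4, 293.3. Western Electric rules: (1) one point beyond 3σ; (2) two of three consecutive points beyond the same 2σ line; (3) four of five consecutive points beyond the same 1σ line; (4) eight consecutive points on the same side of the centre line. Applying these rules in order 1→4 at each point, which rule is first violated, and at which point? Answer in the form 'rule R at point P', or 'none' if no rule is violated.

rule 3 at point 8

Zone of each point (C = within 1σ̂, B = 1σ̂–2σ̂, A = 2σ̂–3σ̂, * = beyond 3σ̂; sign = side of CL): 1:+C, 2:+C, 3:+B, 4:-B, 5:-A, 6:-B, 7:-C, 8:-A, 9:-B, 10:-C, 11:-B
Rule 3 (four of five consecutive points beyond the same 1σ limit) is satisfied at point 8.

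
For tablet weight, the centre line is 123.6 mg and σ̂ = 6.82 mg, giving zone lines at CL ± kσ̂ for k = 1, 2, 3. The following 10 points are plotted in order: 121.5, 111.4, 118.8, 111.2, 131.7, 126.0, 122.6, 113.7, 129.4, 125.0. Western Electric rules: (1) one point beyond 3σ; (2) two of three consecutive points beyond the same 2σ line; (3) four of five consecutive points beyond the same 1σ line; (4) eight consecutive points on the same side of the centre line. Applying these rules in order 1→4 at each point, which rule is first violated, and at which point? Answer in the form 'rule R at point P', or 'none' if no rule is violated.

Zone of each point (C = within 1σ̂, B = 1σ̂–2σ̂, A = 2σ̂–3σ̂, * = beyond 3σ̂; sign = side of CL): 1:-C, 2:-B, 3:-C, 4:-B, 5:+B, 6:+C, 7:-C, 8:-B, 9:+C, 10:+C
No rule fires across all 10 points.

none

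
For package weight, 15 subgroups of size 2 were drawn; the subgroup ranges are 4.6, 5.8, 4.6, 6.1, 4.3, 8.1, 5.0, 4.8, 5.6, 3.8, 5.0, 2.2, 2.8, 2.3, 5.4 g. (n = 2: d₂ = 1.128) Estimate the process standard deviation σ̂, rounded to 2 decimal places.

R̄ = (4.6 + 5.8 + 4.6 + 6.1 + 4.3 + 8.1 + 5.0 + 4.8 + 5.6 + 3.8 + 5.0 + 2.2 + 2.8 + 2.3 + 5.4) / 15 = 4.6933
σ̂ = R̄ / d₂ = 4.6933 / 1.128 = 4.1608

4.16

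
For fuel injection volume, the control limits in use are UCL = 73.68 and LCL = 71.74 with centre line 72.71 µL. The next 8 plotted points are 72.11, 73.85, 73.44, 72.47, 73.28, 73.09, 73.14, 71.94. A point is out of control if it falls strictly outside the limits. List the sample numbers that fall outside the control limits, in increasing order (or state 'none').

2

Compare each point to [71.74, 73.68]: sample 2 = 73.85 > UCL.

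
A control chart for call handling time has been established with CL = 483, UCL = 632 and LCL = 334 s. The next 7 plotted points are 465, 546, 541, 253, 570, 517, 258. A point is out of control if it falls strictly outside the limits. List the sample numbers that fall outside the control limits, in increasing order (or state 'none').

4, 7

Compare each point to [334, 632]: sample 4 = 253 < LCL; sample 7 = 258 < LCL.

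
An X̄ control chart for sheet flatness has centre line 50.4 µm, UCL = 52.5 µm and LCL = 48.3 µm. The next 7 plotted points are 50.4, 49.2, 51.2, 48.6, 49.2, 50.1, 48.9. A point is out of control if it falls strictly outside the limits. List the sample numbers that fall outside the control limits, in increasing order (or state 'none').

All 7 points lie within [48.3, 52.5].

none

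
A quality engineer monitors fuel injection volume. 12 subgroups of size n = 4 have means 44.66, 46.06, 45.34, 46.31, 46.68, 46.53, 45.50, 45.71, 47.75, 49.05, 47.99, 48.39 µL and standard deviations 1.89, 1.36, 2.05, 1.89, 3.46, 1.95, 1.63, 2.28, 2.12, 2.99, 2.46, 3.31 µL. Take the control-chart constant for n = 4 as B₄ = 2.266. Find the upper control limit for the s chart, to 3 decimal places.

s̄ = (1.89 + 1.36 + 2.05 + 1.89 + 3.46 + 1.95 + 1.63 + 2.28 + 2.12 + 2.99 + 2.46 + 3.31) / 12 = 2.2825
UCL_s = B₄·s̄ = 2.266 × 2.2825 = 5.1721

5.172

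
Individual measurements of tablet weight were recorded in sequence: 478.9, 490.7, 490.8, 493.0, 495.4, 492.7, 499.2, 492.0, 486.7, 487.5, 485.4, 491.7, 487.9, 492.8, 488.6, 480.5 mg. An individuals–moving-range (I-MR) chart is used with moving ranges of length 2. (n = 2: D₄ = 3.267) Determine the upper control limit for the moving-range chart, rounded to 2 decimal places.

Moving ranges: 11.8, 0.1, 2.2, 2.4, 2.7, 6.5, 7.2, 5.3, 0.8, 2.1, 6.3, 3.8, 4.9, 4.2, 8.1; M̄R̄ = 68.4000 / 15 = 4.5600
UCL_MR = D₄·M̄R̄ = 3.267 × 4.5600 = 14.8975

14.90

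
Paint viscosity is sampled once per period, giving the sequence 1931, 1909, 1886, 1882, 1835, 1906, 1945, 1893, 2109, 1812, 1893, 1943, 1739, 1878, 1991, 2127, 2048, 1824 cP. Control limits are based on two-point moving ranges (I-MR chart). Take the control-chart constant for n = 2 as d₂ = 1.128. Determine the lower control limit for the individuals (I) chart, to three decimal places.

1638.367

X̄ = (1931 + 1909 + 1886 + 1882 + 1835 + 1906 + 1945 + 1893 + 2109 + 1812 + 1893 + 1943 + 1739 + 1878 + 1991 + 2127 + 2048 + 1824) / 18 = 1919.5000
Moving ranges: 22, 23, 4, 47, 71, 39, 52, 216, 297, 81, 50, 204, 139, 113, 136, 79, 224; M̄R̄ = 1797.0000 / 17 = 105.7059
LCL = X̄ − 3·M̄R̄/d₂ = 1919.5000 − 3 × 105.7059 / 1.128 = 1638.3673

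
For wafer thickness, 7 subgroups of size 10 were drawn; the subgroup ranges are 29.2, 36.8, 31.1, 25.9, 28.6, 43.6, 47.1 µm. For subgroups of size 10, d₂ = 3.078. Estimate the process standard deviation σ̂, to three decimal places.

11.246

R̄ = (29.2 + 36.8 + 31.1 + 25.9 + 28.6 + 43.6 + 47.1) / 7 = 34.6143
σ̂ = R̄ / d₂ = 34.6143 / 3.078 = 11.2457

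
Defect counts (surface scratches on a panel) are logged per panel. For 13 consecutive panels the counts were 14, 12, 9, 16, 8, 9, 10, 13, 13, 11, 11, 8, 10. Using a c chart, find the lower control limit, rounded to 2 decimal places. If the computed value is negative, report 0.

1.09

c̄ = (14 + 12 + 9 + 16 + 8 + 9 + 10 + 13 + 13 + 11 + 11 + 8 + 10) / 13 = 144 / 13 = 11.0769
LCL = c̄ − 3√c̄ = 11.0769 − 3 × 3.3282 = 1.0923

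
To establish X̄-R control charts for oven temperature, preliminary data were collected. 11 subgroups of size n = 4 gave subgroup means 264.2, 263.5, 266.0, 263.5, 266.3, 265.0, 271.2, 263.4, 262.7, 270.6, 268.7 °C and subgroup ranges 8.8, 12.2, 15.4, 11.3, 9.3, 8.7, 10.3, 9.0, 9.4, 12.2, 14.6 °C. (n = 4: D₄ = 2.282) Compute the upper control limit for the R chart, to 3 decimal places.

R̄ = (8.8 + 12.2 + 15.4 + 11.3 + 9.3 + 8.7 + 10.3 + 9.0 + 9.4 + 12.2 + 14.6) / 11 = 121.2000 / 11 = 11.0182
UCL_R = D₄·R̄ = 2.282 × 11.0182 = 25.1435

25.143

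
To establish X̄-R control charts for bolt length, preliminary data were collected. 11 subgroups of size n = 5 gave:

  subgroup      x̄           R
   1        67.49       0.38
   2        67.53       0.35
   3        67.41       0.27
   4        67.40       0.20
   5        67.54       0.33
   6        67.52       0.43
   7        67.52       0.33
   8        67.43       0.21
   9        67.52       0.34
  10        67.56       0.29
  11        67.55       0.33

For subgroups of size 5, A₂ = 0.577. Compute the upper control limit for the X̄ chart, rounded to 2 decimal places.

X̄̄ = (67.49 + 67.53 + 67.41 + 67.40 + 67.54 + 67.52 + 67.52 + 67.43 + 67.52 + 67.56 + 67.55) / 11 = 742.4700 / 11 = 67.4973
R̄ = (0.38 + 0.35 + 0.27 + 0.20 + 0.33 + 0.43 + 0.33 + 0.21 + 0.34 + 0.29 + 0.33) / 11 = 3.4600 / 11 = 0.3145
UCL = X̄̄ + A₂·R̄ = 67.4973 + 0.577 × 0.3145 = 67.6788

67.68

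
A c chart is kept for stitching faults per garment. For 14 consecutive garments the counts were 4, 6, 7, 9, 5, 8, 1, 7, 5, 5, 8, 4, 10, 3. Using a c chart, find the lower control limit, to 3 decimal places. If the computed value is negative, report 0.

0.000

c̄ = (4 + 6 + 7 + 9 + 5 + 8 + 1 + 7 + 5 + 5 + 8 + 4 + 10 + 3) / 14 = 82 / 14 = 5.8571
LCL = c̄ − 3√c̄ = 5.8571 − 3 × 2.4202 = -1.4033 → 0 (cannot be negative)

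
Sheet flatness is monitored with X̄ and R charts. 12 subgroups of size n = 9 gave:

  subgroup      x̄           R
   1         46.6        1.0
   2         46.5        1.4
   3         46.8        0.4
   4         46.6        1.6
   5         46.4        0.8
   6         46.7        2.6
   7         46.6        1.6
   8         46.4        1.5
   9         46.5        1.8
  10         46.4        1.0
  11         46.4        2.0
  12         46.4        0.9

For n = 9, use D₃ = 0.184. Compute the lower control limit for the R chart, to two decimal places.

0.25

R̄ = (1.0 + 1.4 + 0.4 + 1.6 + 0.8 + 2.6 + 1.6 + 1.5 + 1.8 + 1.0 + 2.0 + 0.9) / 12 = 16.6000 / 12 = 1.3833
LCL_R = D₃·R̄ = 0.184 × 1.3833 = 0.2545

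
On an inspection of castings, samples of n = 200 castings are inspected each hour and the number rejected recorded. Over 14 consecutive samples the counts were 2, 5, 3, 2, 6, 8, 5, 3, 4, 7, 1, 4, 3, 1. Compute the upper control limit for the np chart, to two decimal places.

9.69

p̄ = Σdᵢ / (k·n) = 54 / (14 × 200) = 0.01929
UCL = np̄ + 3·√(np̄(1−p̄)) = 3.8571 + 3 × √(3.8571×0.98071) = 3.8571 + 3 × 1.9449 = 9.6919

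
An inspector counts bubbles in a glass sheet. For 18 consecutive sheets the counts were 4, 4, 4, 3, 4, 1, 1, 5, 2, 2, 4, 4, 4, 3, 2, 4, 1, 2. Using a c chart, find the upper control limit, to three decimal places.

c̄ = (4 + 4 + 4 + 3 + 4 + 1 + 1 + 5 + 2 + 2 + 4 + 4 + 4 + 3 + 2 + 4 + 1 + 2) / 18 = 54 / 18 = 3.0000
UCL = c̄ + 3√c̄ = 3.0000 + 3 × √3.0000 = 3.0000 + 3 × 1.7321 = 8.1962

8.196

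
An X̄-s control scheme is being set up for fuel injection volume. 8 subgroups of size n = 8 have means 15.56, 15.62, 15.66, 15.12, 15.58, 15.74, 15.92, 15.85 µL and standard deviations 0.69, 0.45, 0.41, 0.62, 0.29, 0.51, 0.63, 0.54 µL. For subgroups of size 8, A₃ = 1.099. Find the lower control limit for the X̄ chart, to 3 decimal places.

15.063

X̄̄ = (15.56 + 15.62 + 15.66 + 15.12 + 15.58 + 15.74 + 15.92 + 15.85) / 8 = 15.6312
s̄ = (0.69 + 0.45 + 0.41 + 0.62 + 0.29 + 0.51 + 0.63 + 0.54) / 8 = 0.5175
LCL = X̄̄ − A₃·s̄ = 15.6312 − 1.099 × 0.5175 = 15.0625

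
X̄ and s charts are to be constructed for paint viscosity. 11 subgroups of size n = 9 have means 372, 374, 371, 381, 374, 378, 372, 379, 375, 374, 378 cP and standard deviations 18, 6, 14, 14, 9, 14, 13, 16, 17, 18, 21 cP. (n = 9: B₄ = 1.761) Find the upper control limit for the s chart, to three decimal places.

25.615

s̄ = (18 + 6 + 14 + 14 + 9 + 14 + 13 + 16 + 17 + 18 + 21) / 11 = 14.5455
UCL_s = B₄·s̄ = 1.761 × 14.5455 = 25.6145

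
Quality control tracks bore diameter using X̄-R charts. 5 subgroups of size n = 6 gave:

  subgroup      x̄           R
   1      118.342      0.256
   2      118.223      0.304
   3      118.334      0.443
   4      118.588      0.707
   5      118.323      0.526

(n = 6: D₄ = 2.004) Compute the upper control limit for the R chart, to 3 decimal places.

R̄ = (0.256 + 0.304 + 0.443 + 0.707 + 0.526) / 5 = 2.2360 / 5 = 0.4472
UCL_R = D₄·R̄ = 2.004 × 0.4472 = 0.8962

0.896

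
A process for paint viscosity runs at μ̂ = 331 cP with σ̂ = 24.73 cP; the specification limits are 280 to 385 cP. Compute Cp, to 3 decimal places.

0.708

Cp = (USL − LSL) / (6σ̂) = (385 − 280) / (6 × 24.73) = 105.0000 / 148.3800 = 0.7076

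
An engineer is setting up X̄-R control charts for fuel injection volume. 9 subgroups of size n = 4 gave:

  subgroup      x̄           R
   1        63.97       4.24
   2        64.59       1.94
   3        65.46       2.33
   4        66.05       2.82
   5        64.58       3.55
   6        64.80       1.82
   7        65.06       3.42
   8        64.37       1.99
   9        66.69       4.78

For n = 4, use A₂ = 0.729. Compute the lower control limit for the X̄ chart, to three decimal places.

X̄̄ = (63.97 + 64.59 + 65.46 + 66.05 + 64.58 + 64.80 + 65.06 + 64.37 + 66.69) / 9 = 585.5700 / 9 = 65.0633
R̄ = (4.24 + 1.94 + 2.33 + 2.82 + 3.55 + 1.82 + 3.42 + 1.99 + 4.78) / 9 = 26.8900 / 9 = 2.9878
LCL = X̄̄ − A₂·R̄ = 65.0633 − 0.729 × 2.9878 = 62.8852

62.885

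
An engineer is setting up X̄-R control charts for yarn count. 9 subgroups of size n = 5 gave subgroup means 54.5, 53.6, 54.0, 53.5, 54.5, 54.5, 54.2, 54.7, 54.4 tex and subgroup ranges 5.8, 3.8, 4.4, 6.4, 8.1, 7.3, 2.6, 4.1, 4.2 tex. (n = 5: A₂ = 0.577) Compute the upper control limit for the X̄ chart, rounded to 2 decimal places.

X̄̄ = (54.5 + 53.6 + 54.0 + 53.5 + 54.5 + 54.5 + 54.2 + 54.7 + 54.4) / 9 = 487.9000 / 9 = 54.2111
R̄ = (5.8 + 3.8 + 4.4 + 6.4 + 8.1 + 7.3 + 2.6 + 4.1 + 4.2) / 9 = 46.7000 / 9 = 5.1889
UCL = X̄̄ + A₂·R̄ = 54.2111 + 0.577 × 5.1889 = 57.2051

57.21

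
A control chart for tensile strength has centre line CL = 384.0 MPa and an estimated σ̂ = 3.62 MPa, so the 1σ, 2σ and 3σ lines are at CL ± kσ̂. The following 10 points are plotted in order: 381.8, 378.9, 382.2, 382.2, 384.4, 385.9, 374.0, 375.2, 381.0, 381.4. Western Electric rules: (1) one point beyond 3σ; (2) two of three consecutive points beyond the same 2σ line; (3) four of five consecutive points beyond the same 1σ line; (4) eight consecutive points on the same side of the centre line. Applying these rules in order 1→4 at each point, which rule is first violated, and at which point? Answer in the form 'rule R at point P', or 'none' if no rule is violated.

Zone of each point (C = within 1σ̂, B = 1σ̂–2σ̂, A = 2σ̂–3σ̂, * = beyond 3σ̂; sign = side of CL): 1:-C, 2:-B, 3:-C, 4:-C, 5:+C, 6:+C, 7:-A, 8:-A, 9:-C, 10:-C
Rule 2 (two of three consecutive points beyond the same 2σ limit) is satisfied at point 8.

rule 2 at point 8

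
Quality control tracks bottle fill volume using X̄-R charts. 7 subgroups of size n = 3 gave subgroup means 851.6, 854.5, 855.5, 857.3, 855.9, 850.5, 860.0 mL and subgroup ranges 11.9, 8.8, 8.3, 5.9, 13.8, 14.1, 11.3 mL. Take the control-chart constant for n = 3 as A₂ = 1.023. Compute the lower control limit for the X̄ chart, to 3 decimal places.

844.214

X̄̄ = (851.6 + 854.5 + 855.5 + 857.3 + 855.9 + 850.5 + 860.0) / 7 = 5985.3000 / 7 = 855.0429
R̄ = (11.9 + 8.8 + 8.3 + 5.9 + 13.8 + 14.1 + 11.3) / 7 = 74.1000 / 7 = 10.5857
LCL = X̄̄ − A₂·R̄ = 855.0429 − 1.023 × 10.5857 = 844.2137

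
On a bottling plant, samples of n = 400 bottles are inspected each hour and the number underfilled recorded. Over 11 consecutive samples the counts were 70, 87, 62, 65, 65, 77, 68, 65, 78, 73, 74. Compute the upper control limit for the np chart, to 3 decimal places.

94.233

p̄ = Σdᵢ / (k·n) = 784 / (11 × 400) = 0.17818
UCL = np̄ + 3·√(np̄(1−p̄)) = 71.2727 + 3 × √(71.2727×0.82182) = 71.2727 + 3 × 7.6533 = 94.2327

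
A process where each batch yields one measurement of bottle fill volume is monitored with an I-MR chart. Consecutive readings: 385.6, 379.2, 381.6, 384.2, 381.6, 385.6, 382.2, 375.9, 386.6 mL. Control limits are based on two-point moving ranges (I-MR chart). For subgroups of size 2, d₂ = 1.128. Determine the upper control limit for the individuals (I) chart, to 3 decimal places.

X̄ = (385.6 + 379.2 + 381.6 + 384.2 + 381.6 + 385.6 + 382.2 + 375.9 + 386.6) / 9 = 382.5000
Moving ranges: 6.4, 2.4, 2.6, 2.6, 4.0, 3.4, 6.3, 10.7; M̄R̄ = 38.4000 / 8 = 4.8000
UCL = X̄ + 3·M̄R̄/d₂ = 382.5000 + 3 × 4.8000 / 1.128 = 395.2660

395.266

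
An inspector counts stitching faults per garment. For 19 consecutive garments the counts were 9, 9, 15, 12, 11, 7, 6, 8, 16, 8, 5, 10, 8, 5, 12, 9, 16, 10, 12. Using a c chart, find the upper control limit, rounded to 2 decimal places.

c̄ = (9 + 9 + 15 + 12 + 11 + 7 + 6 + 8 + 16 + 8 + 5 + 10 + 8 + 5 + 12 + 9 + 16 + 10 + 12) / 19 = 188 / 19 = 9.8947
UCL = c̄ + 3√c̄ = 9.8947 + 3 × √9.8947 = 9.8947 + 3 × 3.1456 = 19.3315

19.33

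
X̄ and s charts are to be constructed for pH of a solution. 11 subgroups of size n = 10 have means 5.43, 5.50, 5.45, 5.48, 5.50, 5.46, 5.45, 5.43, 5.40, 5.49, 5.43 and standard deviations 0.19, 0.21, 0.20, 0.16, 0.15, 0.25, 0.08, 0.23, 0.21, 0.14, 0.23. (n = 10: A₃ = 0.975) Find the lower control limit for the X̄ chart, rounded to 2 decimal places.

X̄̄ = (5.43 + 5.50 + 5.45 + 5.48 + 5.50 + 5.46 + 5.45 + 5.43 + 5.40 + 5.49 + 5.43) / 11 = 5.4564
s̄ = (0.19 + 0.21 + 0.20 + 0.16 + 0.15 + 0.25 + 0.08 + 0.23 + 0.21 + 0.14 + 0.23) / 11 = 0.1864
LCL = X̄̄ − A₃·s̄ = 5.4564 − 0.975 × 0.1864 = 5.2747

5.27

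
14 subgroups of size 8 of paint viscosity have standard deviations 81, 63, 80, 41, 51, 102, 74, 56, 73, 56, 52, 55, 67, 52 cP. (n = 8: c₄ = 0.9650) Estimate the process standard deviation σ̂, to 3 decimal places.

66.839

s̄ = (81 + 63 + 80 + 41 + 51 + 102 + 74 + 56 + 73 + 56 + 52 + 55 + 67 + 52) / 14 = 64.5000
σ̂ = s̄ / c₄ = 64.5000 / 0.9650 = 66.8394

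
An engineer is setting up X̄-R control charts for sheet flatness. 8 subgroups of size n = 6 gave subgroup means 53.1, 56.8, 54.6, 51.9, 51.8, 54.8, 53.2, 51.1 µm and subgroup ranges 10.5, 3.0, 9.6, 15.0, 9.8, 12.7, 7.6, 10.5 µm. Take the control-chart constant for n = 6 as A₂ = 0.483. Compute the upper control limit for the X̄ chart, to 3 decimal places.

58.164

X̄̄ = (53.1 + 56.8 + 54.6 + 51.9 + 51.8 + 54.8 + 53.2 + 51.1) / 8 = 427.3000 / 8 = 53.4125
R̄ = (10.5 + 3.0 + 9.6 + 15.0 + 9.8 + 12.7 + 7.6 + 10.5) / 8 = 78.7000 / 8 = 9.8375
UCL = X̄̄ + A₂·R̄ = 53.4125 + 0.483 × 9.8375 = 58.1640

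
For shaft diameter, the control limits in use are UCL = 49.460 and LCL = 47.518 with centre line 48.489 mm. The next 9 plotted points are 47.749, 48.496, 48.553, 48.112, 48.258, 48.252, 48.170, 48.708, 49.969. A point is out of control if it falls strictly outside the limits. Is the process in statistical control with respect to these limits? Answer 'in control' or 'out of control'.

Compare each point to [47.518, 49.460]: sample 9 = 49.969 > UCL.

out of control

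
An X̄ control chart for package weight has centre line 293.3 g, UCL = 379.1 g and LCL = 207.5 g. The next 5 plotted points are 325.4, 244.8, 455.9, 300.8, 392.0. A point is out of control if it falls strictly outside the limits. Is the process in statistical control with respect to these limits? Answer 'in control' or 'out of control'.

out of control

Compare each point to [207.5, 379.1]: sample 3 = 455.9 > UCL; sample 5 = 392.0 > UCL.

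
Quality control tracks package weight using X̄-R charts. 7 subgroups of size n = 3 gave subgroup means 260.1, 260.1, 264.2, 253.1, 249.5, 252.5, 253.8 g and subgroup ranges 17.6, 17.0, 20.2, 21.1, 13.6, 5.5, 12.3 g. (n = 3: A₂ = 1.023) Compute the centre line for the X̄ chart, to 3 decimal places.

X̄̄ = (260.1 + 260.1 + 264.2 + 253.1 + 249.5 + 252.5 + 253.8) / 7 = 1793.3000 / 7 = 256.1857
CL = X̄̄ = 256.1857

256.186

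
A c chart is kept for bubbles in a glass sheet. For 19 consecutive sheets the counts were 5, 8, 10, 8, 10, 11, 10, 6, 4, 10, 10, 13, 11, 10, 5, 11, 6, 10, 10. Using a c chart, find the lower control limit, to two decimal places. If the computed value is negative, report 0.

0.00

c̄ = (5 + 8 + 10 + 8 + 10 + 11 + 10 + 6 + 4 + 10 + 10 + 13 + 11 + 10 + 5 + 11 + 6 + 10 + 10) / 19 = 168 / 19 = 8.8421
LCL = c̄ − 3√c̄ = 8.8421 − 3 × 2.9736 = -0.0786 → 0 (cannot be negative)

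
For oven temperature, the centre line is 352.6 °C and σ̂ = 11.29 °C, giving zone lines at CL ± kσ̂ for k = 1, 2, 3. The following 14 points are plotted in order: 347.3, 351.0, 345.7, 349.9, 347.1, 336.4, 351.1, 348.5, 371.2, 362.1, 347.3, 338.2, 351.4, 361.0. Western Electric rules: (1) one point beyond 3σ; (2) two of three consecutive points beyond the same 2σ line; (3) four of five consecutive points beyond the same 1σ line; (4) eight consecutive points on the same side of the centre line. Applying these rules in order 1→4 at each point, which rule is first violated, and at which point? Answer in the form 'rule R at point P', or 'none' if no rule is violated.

rule 4 at point 8

Zone of each point (C = within 1σ̂, B = 1σ̂–2σ̂, A = 2σ̂–3σ̂, * = beyond 3σ̂; sign = side of CL): 1:-C, 2:-C, 3:-C, 4:-C, 5:-C, 6:-B, 7:-C, 8:-C, 9:+B, 10:+C, 11:-C, 12:-B, 13:-C, 14:+C
Rule 4 (eight consecutive points on the same side of the centre line) is satisfied at point 8.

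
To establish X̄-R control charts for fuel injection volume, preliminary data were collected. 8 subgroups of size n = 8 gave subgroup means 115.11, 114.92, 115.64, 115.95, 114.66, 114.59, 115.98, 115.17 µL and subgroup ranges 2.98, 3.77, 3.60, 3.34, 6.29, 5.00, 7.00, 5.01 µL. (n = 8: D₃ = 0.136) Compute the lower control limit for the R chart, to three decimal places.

0.629

R̄ = (2.98 + 3.77 + 3.60 + 3.34 + 6.29 + 5.00 + 7.00 + 5.01) / 8 = 36.9900 / 8 = 4.6238
LCL_R = D₃·R̄ = 0.136 × 4.6238 = 0.6288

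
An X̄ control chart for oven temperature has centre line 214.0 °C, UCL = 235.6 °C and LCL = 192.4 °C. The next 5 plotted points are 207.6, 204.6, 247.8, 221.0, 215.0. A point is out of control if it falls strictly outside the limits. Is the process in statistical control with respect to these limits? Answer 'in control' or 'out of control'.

out of control

Compare each point to [192.4, 235.6]: sample 3 = 247.8 > UCL.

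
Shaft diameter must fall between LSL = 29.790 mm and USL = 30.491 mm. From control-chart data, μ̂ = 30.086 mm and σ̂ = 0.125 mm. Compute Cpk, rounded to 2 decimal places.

0.79

Cpu = (USL − μ̂) / (3σ̂) = (30.491 − 30.086) / (3 × 0.125) = 1.0800; Cpl = (μ̂ − LSL) / (3σ̂) = (30.086 − 29.790) / (3 × 0.125) = 0.7893; Cpk = min(Cpu, Cpl) = 0.7893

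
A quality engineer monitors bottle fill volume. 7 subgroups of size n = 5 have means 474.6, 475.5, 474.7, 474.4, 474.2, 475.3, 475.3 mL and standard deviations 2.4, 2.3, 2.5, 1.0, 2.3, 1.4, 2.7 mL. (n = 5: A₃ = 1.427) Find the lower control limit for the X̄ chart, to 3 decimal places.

X̄̄ = (474.6 + 475.5 + 474.7 + 474.4 + 474.2 + 475.3 + 475.3) / 7 = 474.8571
s̄ = (2.4 + 2.3 + 2.5 + 1.0 + 2.3 + 1.4 + 2.7) / 7 = 2.0857
LCL = X̄̄ − A₃·s̄ = 474.8571 − 1.427 × 2.0857 = 471.8808

471.881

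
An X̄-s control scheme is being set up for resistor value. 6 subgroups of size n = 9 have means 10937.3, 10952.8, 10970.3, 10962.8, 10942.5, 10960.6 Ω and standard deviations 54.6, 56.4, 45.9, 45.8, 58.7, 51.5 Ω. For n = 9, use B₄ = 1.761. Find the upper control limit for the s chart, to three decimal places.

91.836

s̄ = (54.6 + 56.4 + 45.9 + 45.8 + 58.7 + 51.5) / 6 = 52.1500
UCL_s = B₄·s̄ = 1.761 × 52.1500 = 91.8361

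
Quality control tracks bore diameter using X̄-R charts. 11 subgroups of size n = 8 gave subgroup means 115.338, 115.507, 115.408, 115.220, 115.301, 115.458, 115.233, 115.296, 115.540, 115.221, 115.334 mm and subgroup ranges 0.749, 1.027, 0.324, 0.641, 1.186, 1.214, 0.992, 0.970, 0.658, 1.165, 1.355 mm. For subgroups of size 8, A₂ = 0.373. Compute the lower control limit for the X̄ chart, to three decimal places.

X̄̄ = (115.338 + 115.507 + 115.408 + 115.220 + 115.301 + 115.458 + 115.233 + 115.296 + 115.540 + 115.221 + 115.334) / 11 = 1268.8560 / 11 = 115.3505
R̄ = (0.749 + 1.027 + 0.324 + 0.641 + 1.186 + 1.214 + 0.992 + 0.970 + 0.658 + 1.165 + 1.355) / 11 = 10.2810 / 11 = 0.9346
LCL = X̄̄ − A₂·R̄ = 115.3505 − 0.373 × 0.9346 = 115.0019

115.002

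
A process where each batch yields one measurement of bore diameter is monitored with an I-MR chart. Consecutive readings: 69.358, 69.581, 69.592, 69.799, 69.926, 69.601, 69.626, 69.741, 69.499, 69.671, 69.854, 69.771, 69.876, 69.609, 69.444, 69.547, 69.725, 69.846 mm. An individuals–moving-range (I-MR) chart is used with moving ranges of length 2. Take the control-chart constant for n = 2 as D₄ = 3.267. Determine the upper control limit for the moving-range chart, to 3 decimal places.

0.510

Moving ranges: 0.223, 0.011, 0.207, 0.127, 0.325, 0.025, 0.115, 0.242, 0.172, 0.183, 0.083, 0.105, 0.267, 0.165, 0.103, 0.178, 0.121; M̄R̄ = 2.6520 / 17 = 0.1560
UCL_MR = D₄·M̄R̄ = 3.267 × 0.1560 = 0.5097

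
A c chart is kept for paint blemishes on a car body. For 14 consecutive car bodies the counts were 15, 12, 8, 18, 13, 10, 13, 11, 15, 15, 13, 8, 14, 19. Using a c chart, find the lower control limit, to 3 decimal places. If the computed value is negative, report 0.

c̄ = (15 + 12 + 8 + 18 + 13 + 10 + 13 + 11 + 15 + 15 + 13 + 8 + 14 + 19) / 14 = 184 / 14 = 13.1429
LCL = c̄ − 3√c̄ = 13.1429 − 3 × 3.6253 = 2.2669

2.267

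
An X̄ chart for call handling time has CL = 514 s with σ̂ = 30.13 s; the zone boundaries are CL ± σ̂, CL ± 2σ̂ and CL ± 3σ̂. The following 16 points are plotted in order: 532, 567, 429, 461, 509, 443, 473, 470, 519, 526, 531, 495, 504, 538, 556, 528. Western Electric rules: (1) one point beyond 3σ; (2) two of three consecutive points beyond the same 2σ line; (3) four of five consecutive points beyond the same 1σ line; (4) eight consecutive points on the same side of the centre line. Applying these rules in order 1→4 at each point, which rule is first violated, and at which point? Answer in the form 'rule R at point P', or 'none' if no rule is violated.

Zone of each point (C = within 1σ̂, B = 1σ̂–2σ̂, A = 2σ̂–3σ̂, * = beyond 3σ̂; sign = side of CL): 1:+C, 2:+B, 3:-A, 4:-B, 5:-C, 6:-A, 7:-B, 8:-B, 9:+C, 10:+C, 11:+C, 12:-C, 13:-C, 14:+C, 15:+B, 16:+C
Rule 3 (four of five consecutive points beyond the same 1σ limit) is satisfied at point 7.

rule 3 at point 7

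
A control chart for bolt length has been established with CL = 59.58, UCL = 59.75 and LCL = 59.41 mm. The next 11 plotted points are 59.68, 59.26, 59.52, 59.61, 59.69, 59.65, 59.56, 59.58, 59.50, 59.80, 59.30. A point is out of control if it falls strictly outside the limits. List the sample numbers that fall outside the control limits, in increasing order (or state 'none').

Compare each point to [59.41, 59.75]: sample 2 = 59.26 < LCL; sample 10 = 59.80 > UCL; sample 11 = 59.30 < LCL.

2, 10, 11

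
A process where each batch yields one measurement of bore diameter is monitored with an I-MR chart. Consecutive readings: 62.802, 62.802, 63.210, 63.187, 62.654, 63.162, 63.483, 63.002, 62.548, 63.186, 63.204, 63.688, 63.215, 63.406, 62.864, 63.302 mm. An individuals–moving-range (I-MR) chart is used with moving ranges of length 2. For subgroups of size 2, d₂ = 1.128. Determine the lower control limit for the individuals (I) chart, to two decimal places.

62.13

X̄ = (62.802 + 62.802 + 63.210 + 63.187 + 62.654 + 63.162 + 63.483 + 63.002 + 62.548 + 63.186 + 63.204 + 63.688 + 63.215 + 63.406 + 62.864 + 63.302) / 16 = 63.1072
Moving ranges: 0.000, 0.408, 0.023, 0.533, 0.508, 0.321, 0.481, 0.454, 0.638, 0.018, 0.484, 0.473, 0.191, 0.542, 0.438; M̄R̄ = 5.5120 / 15 = 0.3675
LCL = X̄ − 3·M̄R̄/d₂ = 63.1072 − 3 × 0.3675 / 1.128 = 62.1299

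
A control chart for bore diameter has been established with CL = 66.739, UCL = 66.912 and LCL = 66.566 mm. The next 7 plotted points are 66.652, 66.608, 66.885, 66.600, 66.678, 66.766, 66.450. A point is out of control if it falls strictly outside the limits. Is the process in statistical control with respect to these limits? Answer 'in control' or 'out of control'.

Compare each point to [66.566, 66.912]: sample 7 = 66.450 < LCL.

out of control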